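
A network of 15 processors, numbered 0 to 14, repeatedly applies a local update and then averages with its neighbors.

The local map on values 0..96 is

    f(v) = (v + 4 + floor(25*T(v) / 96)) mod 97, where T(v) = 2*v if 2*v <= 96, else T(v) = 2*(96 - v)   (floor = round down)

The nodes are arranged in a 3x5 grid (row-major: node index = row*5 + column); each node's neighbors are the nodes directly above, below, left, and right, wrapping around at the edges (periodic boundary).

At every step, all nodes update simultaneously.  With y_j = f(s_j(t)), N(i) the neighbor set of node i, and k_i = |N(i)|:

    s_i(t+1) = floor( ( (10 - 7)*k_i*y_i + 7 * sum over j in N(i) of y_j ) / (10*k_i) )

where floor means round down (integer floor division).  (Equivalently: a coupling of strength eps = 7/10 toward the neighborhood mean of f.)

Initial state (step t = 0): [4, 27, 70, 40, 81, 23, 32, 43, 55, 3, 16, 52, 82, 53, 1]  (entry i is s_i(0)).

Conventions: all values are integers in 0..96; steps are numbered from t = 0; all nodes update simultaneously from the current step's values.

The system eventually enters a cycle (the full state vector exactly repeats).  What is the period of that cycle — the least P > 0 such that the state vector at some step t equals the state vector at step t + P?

Answer: 8
Key observation: The state at step 9, [2, 2, 2, 2, 2, 2, 2, 2, 2, 2, 2, 2, 2, 2, 2], reappears at step 17 — and no state repeats earlier — so the cycle the system enters has period 8.

Derivation:
t=0: [4, 27, 70, 40, 81, 23, 32, 43, 55, 3, 16, 52, 82, 53, 1]
t=1: [38, 53, 73, 78, 42, 28, 55, 75, 62, 40, 31, 61, 82, 66, 37]
t=2: [60, 78, 88, 83, 68, 58, 75, 86, 82, 64, 59, 77, 88, 82, 64]
t=3: [84, 89, 94, 92, 85, 83, 89, 93, 91, 85, 83, 89, 94, 91, 85]
t=4: [94, 79, 18, 17, 77, 93, 78, 17, 16, 77, 93, 79, 17, 16, 77]
t=5: [32, 64, 40, 39, 63, 32, 64, 40, 39, 63, 32, 64, 40, 39, 63]
t=6: [63, 74, 67, 66, 74, 63, 74, 67, 66, 74, 63, 74, 67, 66, 74]
t=7: [85, 87, 86, 85, 87, 85, 87, 86, 85, 87, 85, 87, 86, 85, 87]
t=8: [94, 94, 94, 94, 94, 94, 94, 94, 94, 94, 94, 94, 94, 94, 94]
t=9: [2, 2, 2, 2, 2, 2, 2, 2, 2, 2, 2, 2, 2, 2, 2]
t=10: [7, 7, 7, 7, 7, 7, 7, 7, 7, 7, 7, 7, 7, 7, 7]
t=11: [14, 14, 14, 14, 14, 14, 14, 14, 14, 14, 14, 14, 14, 14, 14]
t=12: [25, 25, 25, 25, 25, 25, 25, 25, 25, 25, 25, 25, 25, 25, 25]
t=13: [42, 42, 42, 42, 42, 42, 42, 42, 42, 42, 42, 42, 42, 42, 42]
t=14: [67, 67, 67, 67, 67, 67, 67, 67, 67, 67, 67, 67, 67, 67, 67]
t=15: [86, 86, 86, 86, 86, 86, 86, 86, 86, 86, 86, 86, 86, 86, 86]
t=16: [95, 95, 95, 95, 95, 95, 95, 95, 95, 95, 95, 95, 95, 95, 95]
t=17: [2, 2, 2, 2, 2, 2, 2, 2, 2, 2, 2, 2, 2, 2, 2]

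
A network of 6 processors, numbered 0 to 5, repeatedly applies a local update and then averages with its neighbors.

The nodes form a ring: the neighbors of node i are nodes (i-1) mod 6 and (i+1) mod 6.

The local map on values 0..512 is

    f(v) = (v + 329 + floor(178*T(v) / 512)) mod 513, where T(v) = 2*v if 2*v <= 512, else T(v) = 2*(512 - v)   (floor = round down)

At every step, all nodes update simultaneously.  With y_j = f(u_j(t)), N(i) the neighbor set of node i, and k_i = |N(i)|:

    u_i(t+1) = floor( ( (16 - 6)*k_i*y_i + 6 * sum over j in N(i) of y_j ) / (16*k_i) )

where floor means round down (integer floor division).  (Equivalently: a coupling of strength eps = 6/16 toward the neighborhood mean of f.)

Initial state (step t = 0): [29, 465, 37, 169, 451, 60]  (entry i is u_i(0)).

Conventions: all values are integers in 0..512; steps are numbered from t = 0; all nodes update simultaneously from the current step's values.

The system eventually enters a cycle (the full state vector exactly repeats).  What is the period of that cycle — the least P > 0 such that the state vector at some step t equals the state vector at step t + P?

Simulating step by step:
t=0: [29, 465, 37, 169, 451, 60]
t=1: [375, 339, 322, 195, 292, 397]
t=2: [285, 276, 247, 190, 244, 284]
t=3: [257, 252, 220, 173, 217, 252]
t=4: [247, 234, 183, 137, 180, 233]
t=5: [225, 200, 127, 76, 124, 198]
t=6: [180, 139, 134, 296, 130, 136]
t=7: [93, 62, 85, 178, 80, 58]
t=8: [465, 451, 398, 248, 392, 445]
t=9: [311, 306, 285, 257, 283, 305]
t=10: [265, 263, 257, 253, 257, 263]
t=11: [252, 251, 249, 246, 249, 251]
t=12: [242, 240, 237, 234, 237, 240]
t=13: [224, 221, 217, 213, 217, 221]
t=14: [193, 189, 183, 179, 183, 189]
t=15: [140, 135, 126, 121, 126, 135]
t=16: [49, 42, 30, 24, 30, 42]
t=17: [407, 398, 381, 372, 381, 398]
t=18: [294, 292, 288, 286, 288, 292]
t=19: [260, 260, 259, 259, 259, 260]
t=20: [251, 250, 250, 250, 250, 250]
t=21: [240, 239, 239, 239, 239, 239]
t=22: [221, 221, 221, 221, 221, 221]
t=23: [190, 190, 190, 190, 190, 190]
t=24: [138, 138, 138, 138, 138, 138]
t=25: [49, 49, 49, 49, 49, 49]
t=26: [412, 412, 412, 412, 412, 412]
t=27: [297, 297, 297, 297, 297, 297]
t=28: [262, 262, 262, 262, 262, 262]
t=29: [251, 251, 251, 251, 251, 251]
t=30: [241, 241, 241, 241, 241, 241]
t=31: [224, 224, 224, 224, 224, 224]
t=32: [195, 195, 195, 195, 195, 195]
t=33: [146, 146, 146, 146, 146, 146]
t=34: [63, 63, 63, 63, 63, 63]
t=35: [435, 435, 435, 435, 435, 435]
t=36: [304, 304, 304, 304, 304, 304]
t=37: [264, 264, 264, 264, 264, 264]
t=38: [252, 252, 252, 252, 252, 252]
t=39: [243, 243, 243, 243, 243, 243]
t=40: [227, 227, 227, 227, 227, 227]
t=41: [200, 200, 200, 200, 200, 200]
t=42: [155, 155, 155, 155, 155, 155]
t=43: [78, 78, 78, 78, 78, 78]
t=44: [461, 461, 461, 461, 461, 461]
t=45: [312, 312, 312, 312, 312, 312]
t=46: [267, 267, 267, 267, 267, 267]
t=47: [253, 253, 253, 253, 253, 253]
t=48: [244, 244, 244, 244, 244, 244]
t=49: [229, 229, 229, 229, 229, 229]
t=50: [204, 204, 204, 204, 204, 204]
t=51: [161, 161, 161, 161, 161, 161]
t=52: [88, 88, 88, 88, 88, 88]
t=53: [478, 478, 478, 478, 478, 478]
t=54: [317, 317, 317, 317, 317, 317]
t=55: [268, 268, 268, 268, 268, 268]
t=56: [253, 253, 253, 253, 253, 253]

Answer: 9
Key observation: The state at step 47, [253, 253, 253, 253, 253, 253], reappears at step 56 — and no state repeats earlier — so the cycle the system enters has period 9.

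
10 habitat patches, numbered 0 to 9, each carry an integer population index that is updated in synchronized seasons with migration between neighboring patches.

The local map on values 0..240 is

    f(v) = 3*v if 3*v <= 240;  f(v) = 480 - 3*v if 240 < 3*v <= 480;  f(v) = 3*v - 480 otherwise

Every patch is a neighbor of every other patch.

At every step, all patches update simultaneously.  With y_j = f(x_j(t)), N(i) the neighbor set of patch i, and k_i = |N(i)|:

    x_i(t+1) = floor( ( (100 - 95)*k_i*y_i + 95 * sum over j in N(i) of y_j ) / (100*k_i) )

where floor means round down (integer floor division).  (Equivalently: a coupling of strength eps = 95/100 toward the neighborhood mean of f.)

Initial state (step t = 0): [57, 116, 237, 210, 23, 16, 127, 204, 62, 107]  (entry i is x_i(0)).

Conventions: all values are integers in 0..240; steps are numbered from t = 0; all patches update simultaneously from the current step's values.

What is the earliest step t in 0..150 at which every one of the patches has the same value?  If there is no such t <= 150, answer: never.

Simulating step by step:
t=0: [57, 116, 237, 210, 23, 16, 127, 204, 62, 107]  (not all equal)
t=1: [135, 138, 132, 137, 141, 142, 139, 138, 135, 136]  (not all equal)
t=2: [67, 68, 67, 68, 68, 68, 68, 68, 67, 67]  (not all equal)
t=3: [202, 202, 202, 202, 202, 202, 202, 202, 202, 202]  (all equal)

Answer: 3
Key observation: Synchronization is absorbing here: once all patches are equal they stay equal, and step 3 is the first all-equal step.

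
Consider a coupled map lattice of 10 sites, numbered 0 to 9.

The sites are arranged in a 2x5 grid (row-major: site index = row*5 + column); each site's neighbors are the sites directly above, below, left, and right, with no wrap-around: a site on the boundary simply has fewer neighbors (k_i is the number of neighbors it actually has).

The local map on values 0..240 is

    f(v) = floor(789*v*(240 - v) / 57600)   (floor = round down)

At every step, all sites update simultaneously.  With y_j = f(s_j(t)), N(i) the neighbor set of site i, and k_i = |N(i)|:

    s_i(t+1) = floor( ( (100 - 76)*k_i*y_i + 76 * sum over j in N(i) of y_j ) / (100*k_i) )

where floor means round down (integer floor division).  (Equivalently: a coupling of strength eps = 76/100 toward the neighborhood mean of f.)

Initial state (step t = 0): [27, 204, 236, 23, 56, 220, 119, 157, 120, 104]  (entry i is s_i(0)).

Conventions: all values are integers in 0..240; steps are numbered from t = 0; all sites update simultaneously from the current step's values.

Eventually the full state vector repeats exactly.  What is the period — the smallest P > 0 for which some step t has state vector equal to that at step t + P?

Answer: 2
Key observation: The state at step 8, [197, 197, 197, 197, 197, 197, 197, 197, 197, 197], reappears at step 10 — and no state repeats earlier — so the cycle the system enters has period 2.

Derivation:
t=0: [27, 204, 236, 23, 56, 220, 119, 157, 120, 104]
t=1: [79, 96, 90, 104, 133, 118, 132, 145, 158, 174]
t=2: [188, 185, 188, 186, 179, 187, 192, 185, 178, 178]
t=3: [136, 132, 137, 142, 145, 130, 134, 137, 144, 150]
t=4: [194, 193, 192, 190, 187, 193, 194, 192, 189, 187]
t=5: [123, 123, 126, 130, 133, 122, 124, 126, 130, 133]
t=6: [197, 196, 196, 195, 194, 197, 196, 196, 195, 194]
t=7: [116, 117, 118, 120, 121, 116, 117, 118, 120, 121]
t=8: [197, 197, 197, 197, 197, 197, 197, 197, 197, 197]
t=9: [116, 116, 116, 116, 116, 116, 116, 116, 116, 116]
t=10: [197, 197, 197, 197, 197, 197, 197, 197, 197, 197]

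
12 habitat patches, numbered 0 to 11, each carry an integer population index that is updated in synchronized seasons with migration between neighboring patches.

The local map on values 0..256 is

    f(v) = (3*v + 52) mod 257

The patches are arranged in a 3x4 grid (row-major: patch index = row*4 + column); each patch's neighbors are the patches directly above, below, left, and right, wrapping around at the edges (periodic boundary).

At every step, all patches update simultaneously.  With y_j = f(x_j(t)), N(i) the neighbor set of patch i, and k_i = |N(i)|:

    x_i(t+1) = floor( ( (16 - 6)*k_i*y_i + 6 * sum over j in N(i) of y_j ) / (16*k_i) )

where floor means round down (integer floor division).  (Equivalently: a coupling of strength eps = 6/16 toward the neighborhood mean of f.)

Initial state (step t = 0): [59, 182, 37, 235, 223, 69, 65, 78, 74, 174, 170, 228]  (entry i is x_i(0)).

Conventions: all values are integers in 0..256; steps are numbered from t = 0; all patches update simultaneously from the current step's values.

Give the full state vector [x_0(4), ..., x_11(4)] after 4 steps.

Simulating step by step:
t=0: [59, 182, 37, 235, 223, 69, 65, 78, 74, 174, 170, 228]
t=1: [194, 95, 160, 212, 155, 57, 177, 104, 77, 51, 94, 170]
t=2: [101, 103, 48, 136, 46, 172, 82, 94, 51, 166, 80, 66]
t=3: [127, 101, 158, 185, 159, 68, 59, 112, 181, 59, 70, 205]
t=4: [136, 124, 47, 102, 69, 213, 181, 127, 104, 184, 61, 124]

Answer: [136, 124, 47, 102, 69, 213, 181, 127, 104, 184, 61, 124]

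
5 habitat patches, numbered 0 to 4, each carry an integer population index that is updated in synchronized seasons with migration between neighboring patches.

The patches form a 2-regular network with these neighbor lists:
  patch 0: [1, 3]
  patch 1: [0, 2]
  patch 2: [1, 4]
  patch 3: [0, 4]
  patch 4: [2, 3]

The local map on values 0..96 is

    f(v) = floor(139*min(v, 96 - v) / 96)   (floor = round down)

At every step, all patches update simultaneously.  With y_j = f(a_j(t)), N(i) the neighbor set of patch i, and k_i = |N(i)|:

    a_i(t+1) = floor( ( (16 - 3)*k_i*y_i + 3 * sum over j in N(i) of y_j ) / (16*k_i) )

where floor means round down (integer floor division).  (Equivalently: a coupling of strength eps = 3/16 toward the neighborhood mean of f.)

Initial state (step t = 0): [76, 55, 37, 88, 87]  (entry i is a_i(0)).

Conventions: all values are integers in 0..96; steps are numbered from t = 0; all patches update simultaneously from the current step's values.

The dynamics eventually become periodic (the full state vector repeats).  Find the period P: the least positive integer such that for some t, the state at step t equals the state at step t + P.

Simulating step by step:
t=0: [76, 55, 37, 88, 87]
t=1: [29, 55, 49, 12, 16]
t=2: [40, 58, 62, 19, 26]
t=3: [54, 54, 48, 30, 37]
t=4: [58, 60, 66, 45, 53]
t=5: [55, 51, 45, 63, 60]
t=6: [58, 64, 63, 48, 52]
t=7: [55, 46, 48, 67, 62]
t=8: [57, 65, 66, 43, 50]
t=9: [55, 45, 45, 61, 63]
t=10: [58, 64, 63, 50, 48]
t=11: [55, 46, 48, 65, 66]
t=12: [58, 65, 66, 45, 45]
t=13: [54, 44, 45, 64, 62]
t=14: [58, 62, 63, 47, 50]
t=15: [55, 49, 48, 66, 64]
t=16: [58, 67, 66, 44, 47]
t=17: [54, 42, 45, 62, 65]
t=18: [58, 60, 62, 49, 46]
t=19: [55, 52, 50, 66, 64]
t=20: [57, 62, 63, 44, 47]
t=21: [56, 49, 49, 62, 65]
t=22: [57, 66, 65, 49, 46]
t=23: [55, 44, 45, 66, 64]
t=24: [57, 62, 63, 44, 47]

Answer: 4
Key observation: The state at step 20, [57, 62, 63, 44, 47], reappears at step 24 — and no state repeats earlier — so the cycle the system enters has period 4.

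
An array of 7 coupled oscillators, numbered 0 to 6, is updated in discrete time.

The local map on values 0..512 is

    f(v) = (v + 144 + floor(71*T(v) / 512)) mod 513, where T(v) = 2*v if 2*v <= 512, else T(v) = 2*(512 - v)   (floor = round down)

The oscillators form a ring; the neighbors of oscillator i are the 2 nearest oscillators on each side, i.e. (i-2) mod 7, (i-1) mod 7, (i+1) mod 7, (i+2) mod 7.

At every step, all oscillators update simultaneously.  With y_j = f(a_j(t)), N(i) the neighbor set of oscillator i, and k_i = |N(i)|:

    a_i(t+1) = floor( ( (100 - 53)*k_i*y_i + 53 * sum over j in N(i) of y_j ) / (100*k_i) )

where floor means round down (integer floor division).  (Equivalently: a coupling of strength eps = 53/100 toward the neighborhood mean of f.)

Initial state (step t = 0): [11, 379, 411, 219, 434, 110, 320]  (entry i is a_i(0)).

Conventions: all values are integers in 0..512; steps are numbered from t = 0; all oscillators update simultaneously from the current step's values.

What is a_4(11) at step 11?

Simulating step by step:
t=0: [11, 379, 411, 219, 434, 110, 320]
t=1: [127, 108, 127, 263, 143, 222, 77]
t=2: [310, 308, 327, 401, 345, 379, 291]
t=3: [380, 381, 150, 106, 91, 166, 377]
t=4: [125, 116, 241, 263, 256, 250, 115]
t=5: [340, 338, 416, 445, 443, 421, 338]
t=6: [32, 34, 63, 78, 78, 65, 35]
t=7: [195, 199, 218, 230, 231, 220, 199]
t=8: [402, 405, 419, 428, 429, 420, 406]
t=9: [66, 68, 74, 78, 78, 74, 69]
t=10: [231, 232, 236, 239, 240, 237, 233]
t=11: [441, 441, 444, 447, 447, 445, 442]

Answer: a_4(11) = 447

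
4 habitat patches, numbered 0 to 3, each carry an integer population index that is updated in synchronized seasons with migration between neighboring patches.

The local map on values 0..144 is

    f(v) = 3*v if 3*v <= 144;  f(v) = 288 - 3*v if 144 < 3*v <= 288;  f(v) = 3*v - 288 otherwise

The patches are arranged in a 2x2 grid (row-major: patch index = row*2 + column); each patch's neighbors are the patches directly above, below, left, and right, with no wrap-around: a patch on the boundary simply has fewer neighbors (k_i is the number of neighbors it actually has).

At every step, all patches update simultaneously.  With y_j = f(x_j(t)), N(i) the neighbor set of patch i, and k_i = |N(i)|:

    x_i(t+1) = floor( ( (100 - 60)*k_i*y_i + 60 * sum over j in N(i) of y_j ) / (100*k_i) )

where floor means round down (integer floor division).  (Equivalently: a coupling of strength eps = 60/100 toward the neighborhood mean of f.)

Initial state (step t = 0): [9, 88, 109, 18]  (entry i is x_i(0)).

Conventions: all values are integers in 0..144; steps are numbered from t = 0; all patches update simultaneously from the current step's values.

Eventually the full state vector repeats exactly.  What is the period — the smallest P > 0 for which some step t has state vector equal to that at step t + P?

Simulating step by step:
t=0: [9, 88, 109, 18]
t=1: [29, 33, 39, 40]
t=2: [99, 101, 108, 112]
t=3: [18, 23, 31, 34]
t=4: [70, 74, 84, 89]
t=5: [61, 56, 44, 39]
t=6: [117, 114, 119, 122]
t=7: [62, 63, 69, 68]
t=8: [94, 95, 88, 87]
t=9: [10, 11, 19, 18]
t=10: [39, 38, 48, 48]
t=11: [124, 123, 135, 135]
t=12: [93, 92, 107, 106]
t=13: [17, 16, 24, 25]
t=14: [56, 57, 66, 66]
t=15: [110, 109, 99, 98]
t=16: [31, 30, 18, 16]
t=17: [80, 78, 63, 62]
t=18: [65, 66, 84, 86]
t=19: [75, 72, 51, 49]
t=20: [87, 90, 115, 118]
t=21: [33, 35, 50, 48]
t=22: [112, 114, 128, 130]
t=23: [64, 66, 83, 85]
t=24: [77, 74, 54, 51]
t=25: [80, 84, 108, 111]
t=26: [40, 42, 42, 39]
t=27: [123, 121, 121, 122]
t=28: [77, 77, 77, 76]
t=29: [57, 57, 57, 58]
t=30: [117, 116, 116, 115]
t=31: [61, 60, 60, 58]
t=32: [106, 108, 108, 110]
t=33: [33, 36, 36, 38]
t=34: [104, 107, 107, 110]
t=35: [29, 33, 33, 36]
t=36: [94, 98, 98, 102]
t=37: [6, 9, 9, 10]
t=38: [23, 25, 25, 28]
t=39: [72, 75, 75, 78]
t=40: [66, 63, 63, 59]
t=41: [95, 99, 99, 103]
t=42: [6, 10, 10, 13]
t=43: [25, 29, 29, 33]
t=44: [82, 87, 87, 91]
t=45: [33, 27, 27, 22]
t=46: [88, 81, 81, 75]
t=47: [36, 44, 44, 52]
t=48: [122, 124, 124, 132]
t=49: [81, 89, 89, 93]
t=50: [30, 24, 24, 16]
t=51: [79, 70, 70, 62]
t=52: [67, 77, 77, 87]
t=53: [69, 57, 57, 45]
t=54: [102, 111, 111, 124]
t=55: [34, 48, 48, 60]
t=56: [127, 120, 120, 129]
t=57: [80, 86, 86, 82]
t=58: [37, 39, 39, 34]
t=59: [114, 110, 110, 111]
t=60: [46, 46, 46, 43]
t=61: [138, 135, 135, 134]
t=62: [120, 118, 118, 115]
t=63: [68, 65, 65, 62]
t=64: [89, 93, 93, 96]
t=65: [13, 9, 9, 5]
t=66: [31, 27, 27, 22]
t=67: [85, 80, 80, 75]
t=68: [42, 48, 48, 54]
t=69: [136, 133, 133, 136]
t=70: [114, 116, 116, 114]
t=71: [57, 56, 56, 57]
t=72: [118, 118, 118, 118]
t=73: [66, 66, 66, 66]
t=74: [90, 90, 90, 90]
t=75: [18, 18, 18, 18]
t=76: [54, 54, 54, 54]
t=77: [126, 126, 126, 126]
t=78: [90, 90, 90, 90]

Answer: 4
Key observation: The state at step 74, [90, 90, 90, 90], reappears at step 78 — and no state repeats earlier — so the cycle the system enters has period 4.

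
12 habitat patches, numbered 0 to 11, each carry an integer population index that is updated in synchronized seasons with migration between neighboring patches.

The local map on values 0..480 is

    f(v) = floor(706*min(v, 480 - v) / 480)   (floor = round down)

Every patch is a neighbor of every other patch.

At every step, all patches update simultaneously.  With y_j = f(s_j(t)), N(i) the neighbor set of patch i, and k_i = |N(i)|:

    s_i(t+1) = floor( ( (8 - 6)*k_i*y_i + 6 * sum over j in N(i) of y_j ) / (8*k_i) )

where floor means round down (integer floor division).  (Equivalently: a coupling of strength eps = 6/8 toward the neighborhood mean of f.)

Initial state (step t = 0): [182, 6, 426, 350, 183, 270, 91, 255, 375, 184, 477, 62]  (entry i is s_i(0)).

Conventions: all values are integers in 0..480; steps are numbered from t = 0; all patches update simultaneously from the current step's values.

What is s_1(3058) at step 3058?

Answer: s_1(3058) = 285
Key observation: The state at step 13, [286, 286, 286, 286, 286, 286, 286, 286, 286, 286, 286, 286], reappears at step 15: the system is in a cycle of period 2 from step 13 on.  Therefore the state at step 3058 equals the state at step 13 + ((3058 - 13) mod 2) = 14, which is [285, 285, 285, 285, 285, 285, 285, 285, 285, 285, 285, 285].

Derivation:
t=0: [182, 6, 426, 350, 183, 270, 91, 255, 375, 184, 477, 62]
t=1: [192, 144, 157, 178, 192, 199, 167, 203, 171, 192, 144, 160]
t=2: [261, 248, 251, 257, 261, 263, 254, 264, 255, 261, 248, 252]
t=3: [327, 330, 330, 328, 327, 326, 329, 326, 328, 327, 330, 329]
t=4: [223, 222, 222, 223, 223, 223, 222, 223, 223, 223, 222, 222]
t=5: [326, 326, 326, 326, 326, 326, 326, 326, 326, 326, 326, 326]
t=6: [226, 226, 226, 226, 226, 226, 226, 226, 226, 226, 226, 226]
t=7: [332, 332, 332, 332, 332, 332, 332, 332, 332, 332, 332, 332]
t=8: [217, 217, 217, 217, 217, 217, 217, 217, 217, 217, 217, 217]
t=9: [319, 319, 319, 319, 319, 319, 319, 319, 319, 319, 319, 319]
t=10: [236, 236, 236, 236, 236, 236, 236, 236, 236, 236, 236, 236]
t=11: [347, 347, 347, 347, 347, 347, 347, 347, 347, 347, 347, 347]
t=12: [195, 195, 195, 195, 195, 195, 195, 195, 195, 195, 195, 195]
t=13: [286, 286, 286, 286, 286, 286, 286, 286, 286, 286, 286, 286]
t=14: [285, 285, 285, 285, 285, 285, 285, 285, 285, 285, 285, 285]
t=15: [286, 286, 286, 286, 286, 286, 286, 286, 286, 286, 286, 286]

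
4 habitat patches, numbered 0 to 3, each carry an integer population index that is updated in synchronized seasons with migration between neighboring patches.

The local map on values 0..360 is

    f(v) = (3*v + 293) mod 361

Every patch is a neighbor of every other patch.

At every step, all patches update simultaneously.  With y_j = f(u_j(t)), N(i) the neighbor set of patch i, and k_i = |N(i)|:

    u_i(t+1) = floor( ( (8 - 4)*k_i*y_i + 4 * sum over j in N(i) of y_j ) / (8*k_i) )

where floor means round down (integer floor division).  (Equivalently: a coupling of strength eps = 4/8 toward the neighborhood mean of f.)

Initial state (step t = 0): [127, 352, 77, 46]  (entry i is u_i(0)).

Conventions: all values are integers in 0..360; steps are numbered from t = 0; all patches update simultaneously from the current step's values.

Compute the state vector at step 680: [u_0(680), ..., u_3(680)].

Simulating step by step:
t=0: [127, 352, 77, 46]
t=1: [239, 224, 189, 158]
t=2: [215, 200, 165, 134]
t=3: [203, 188, 153, 242]
t=4: [167, 152, 117, 206]
t=5: [119, 104, 189, 158]
t=6: [215, 200, 165, 134]

Answer: [167, 152, 117, 206]
Key observation: The state at step 2, [215, 200, 165, 134], reappears at step 6: the system is in a cycle of period 4 from step 2 on.  Therefore the state at step 680 equals the state at step 2 + ((680 - 2) mod 4) = 4, which is [167, 152, 117, 206].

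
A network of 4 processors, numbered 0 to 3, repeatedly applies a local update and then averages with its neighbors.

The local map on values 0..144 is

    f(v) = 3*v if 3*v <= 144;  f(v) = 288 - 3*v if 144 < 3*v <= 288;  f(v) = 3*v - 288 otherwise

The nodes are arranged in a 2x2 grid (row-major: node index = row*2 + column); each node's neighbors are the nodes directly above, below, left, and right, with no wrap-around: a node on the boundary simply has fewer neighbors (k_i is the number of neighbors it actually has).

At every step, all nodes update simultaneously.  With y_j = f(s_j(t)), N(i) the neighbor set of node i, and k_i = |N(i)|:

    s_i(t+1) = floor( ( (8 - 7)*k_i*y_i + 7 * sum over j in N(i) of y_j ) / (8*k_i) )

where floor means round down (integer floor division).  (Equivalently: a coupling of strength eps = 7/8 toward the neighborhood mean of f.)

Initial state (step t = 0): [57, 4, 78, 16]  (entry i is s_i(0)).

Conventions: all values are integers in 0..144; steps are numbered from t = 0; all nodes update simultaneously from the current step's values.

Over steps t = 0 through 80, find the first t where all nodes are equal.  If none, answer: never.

Answer: 38
Key observation: Synchronization is absorbing here: once all nodes are equal they stay equal, and step 38 is the first all-equal step.

Derivation:
t=0: [57, 4, 78, 16]  (not all equal)
t=1: [43, 73, 78, 34]  (not all equal)
t=2: [69, 109, 107, 66]  (not all equal)
t=3: [41, 79, 78, 42]  (not all equal)
t=4: [61, 115, 115, 61]  (not all equal)
t=5: [63, 99, 99, 63]  (not all equal)
t=6: [20, 87, 87, 20]  (not all equal)
t=7: [31, 55, 55, 31]  (not all equal)
t=8: [119, 96, 96, 119]  (not all equal)
t=9: [8, 60, 60, 8]  (not all equal)
t=10: [97, 34, 34, 97]  (not all equal)
t=11: [89, 15, 15, 89]  (not all equal)
t=12: [42, 24, 24, 42]  (not all equal)
t=13: [78, 119, 119, 78]  (not all equal)
t=14: [67, 55, 55, 67]  (not all equal)
t=15: [118, 91, 91, 118]  (not all equal)
t=16: [21, 59, 59, 21]  (not all equal)
t=17: [105, 69, 69, 105]  (not all equal)
t=18: [74, 33, 33, 74]  (not all equal)
t=19: [94, 70, 70, 94]  (not all equal)
t=20: [69, 15, 15, 69]  (not all equal)
t=21: [49, 76, 76, 49]  (not all equal)
t=22: [70, 130, 130, 70]  (not all equal)
t=23: [99, 81, 81, 99]  (not all equal)
t=24: [40, 13, 13, 40]  (not all equal)
t=25: [49, 109, 109, 49]  (not all equal)
t=26: [51, 128, 128, 51]  (not all equal)
t=27: [100, 130, 130, 100]  (not all equal)
t=28: [90, 23, 23, 90]  (not all equal)
t=29: [62, 24, 24, 62]  (not all equal)
t=30: [75, 98, 98, 75]  (not all equal)
t=31: [13, 55, 55, 13]  (not all equal)
t=32: [112, 49, 49, 112]  (not all equal)
t=33: [129, 59, 59, 129]  (not all equal)
t=34: [109, 100, 100, 109]  (not all equal)
t=35: [15, 35, 35, 15]  (not all equal)
t=36: [97, 52, 52, 97]  (not all equal)
t=37: [115, 19, 19, 115]  (not all equal)
t=38: [57, 57, 57, 57]  (all equal)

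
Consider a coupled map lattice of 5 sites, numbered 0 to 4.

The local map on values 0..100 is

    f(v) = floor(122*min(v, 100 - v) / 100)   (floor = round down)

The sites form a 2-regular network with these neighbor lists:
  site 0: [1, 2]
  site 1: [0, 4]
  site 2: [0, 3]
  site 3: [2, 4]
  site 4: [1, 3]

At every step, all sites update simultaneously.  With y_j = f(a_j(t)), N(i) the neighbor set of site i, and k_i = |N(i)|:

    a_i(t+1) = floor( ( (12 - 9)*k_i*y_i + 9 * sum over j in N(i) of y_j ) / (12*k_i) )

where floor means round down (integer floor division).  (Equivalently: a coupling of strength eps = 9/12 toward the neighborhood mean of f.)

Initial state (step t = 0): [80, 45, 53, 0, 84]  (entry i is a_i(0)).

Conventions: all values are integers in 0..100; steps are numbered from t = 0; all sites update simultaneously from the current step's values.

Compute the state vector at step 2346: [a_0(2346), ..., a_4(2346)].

Answer: [50, 50, 50, 50, 50]
Key observation: The state at step 7, [58, 58, 58, 58, 58], reappears at step 15: the system is in a cycle of period 8 from step 7 on.  Therefore the state at step 2346 equals the state at step 7 + ((2346 - 7) mod 8) = 10, which is [50, 50, 50, 50, 50].

Derivation:
t=0: [80, 45, 53, 0, 84]
t=1: [47, 29, 23, 28, 25]
t=2: [37, 41, 41, 30, 33]
t=3: [48, 44, 42, 42, 42]
t=4: [53, 54, 53, 51, 51]
t=5: [56, 57, 57, 58, 57]
t=6: [52, 52, 52, 51, 51]
t=7: [58, 58, 58, 58, 58]
t=8: [51, 51, 51, 51, 51]
t=9: [59, 59, 59, 59, 59]
t=10: [50, 50, 50, 50, 50]
t=11: [61, 61, 61, 61, 61]
t=12: [47, 47, 47, 47, 47]
t=13: [57, 57, 57, 57, 57]
t=14: [52, 52, 52, 52, 52]
t=15: [58, 58, 58, 58, 58]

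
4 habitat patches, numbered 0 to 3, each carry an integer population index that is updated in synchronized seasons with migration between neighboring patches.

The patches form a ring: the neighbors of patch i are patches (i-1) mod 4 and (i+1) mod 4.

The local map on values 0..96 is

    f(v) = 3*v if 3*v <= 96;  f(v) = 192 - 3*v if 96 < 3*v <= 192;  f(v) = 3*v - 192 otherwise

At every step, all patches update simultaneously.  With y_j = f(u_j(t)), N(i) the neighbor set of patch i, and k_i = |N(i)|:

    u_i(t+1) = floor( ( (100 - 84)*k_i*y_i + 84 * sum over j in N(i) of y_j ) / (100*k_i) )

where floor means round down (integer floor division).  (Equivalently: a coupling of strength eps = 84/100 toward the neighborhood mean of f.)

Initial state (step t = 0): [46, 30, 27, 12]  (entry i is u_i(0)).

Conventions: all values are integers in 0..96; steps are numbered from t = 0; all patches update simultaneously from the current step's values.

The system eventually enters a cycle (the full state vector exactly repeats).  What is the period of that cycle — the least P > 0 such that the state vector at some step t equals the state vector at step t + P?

Simulating step by step:
t=0: [46, 30, 27, 12]
t=1: [61, 71, 65, 62]
t=2: [12, 8, 11, 6]
t=3: [23, 32, 22, 31]
t=4: [90, 72, 89, 71]
t=5: [31, 68, 30, 67]
t=6: [23, 78, 23, 78]
t=7: [46, 64, 46, 64]
t=8: [8, 45, 8, 45]
t=9: [51, 29, 51, 29]
t=10: [79, 46, 79, 46]
t=11: [52, 46, 52, 46]
t=12: [51, 38, 51, 38]
t=13: [71, 45, 71, 45]
t=14: [51, 26, 51, 26]
t=15: [71, 45, 71, 45]

Answer: 2
Key observation: The state at step 13, [71, 45, 71, 45], reappears at step 15 — and no state repeats earlier — so the cycle the system enters has period 2.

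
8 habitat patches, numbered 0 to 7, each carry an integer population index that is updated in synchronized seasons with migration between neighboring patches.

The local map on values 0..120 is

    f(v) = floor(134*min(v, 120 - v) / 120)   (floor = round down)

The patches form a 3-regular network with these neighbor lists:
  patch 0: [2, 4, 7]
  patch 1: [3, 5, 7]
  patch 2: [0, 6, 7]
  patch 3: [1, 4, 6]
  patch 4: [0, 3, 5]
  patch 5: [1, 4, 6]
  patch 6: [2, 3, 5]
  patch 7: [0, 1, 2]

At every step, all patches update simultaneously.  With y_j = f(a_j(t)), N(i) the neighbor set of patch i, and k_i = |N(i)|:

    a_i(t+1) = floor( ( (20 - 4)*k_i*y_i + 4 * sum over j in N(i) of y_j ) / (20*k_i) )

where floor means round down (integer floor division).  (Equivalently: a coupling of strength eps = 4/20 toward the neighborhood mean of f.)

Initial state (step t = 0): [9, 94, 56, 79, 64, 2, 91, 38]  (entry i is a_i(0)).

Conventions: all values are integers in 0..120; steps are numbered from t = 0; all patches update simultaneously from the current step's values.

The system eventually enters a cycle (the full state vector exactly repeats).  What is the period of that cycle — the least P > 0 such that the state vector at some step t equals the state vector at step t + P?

Answer: 6
Key observation: The state at step 27, [60, 59, 60, 59, 59, 59, 59, 60], reappears at step 33 — and no state repeats earlier — so the cycle the system enters has period 6.

Derivation:
t=0: [9, 94, 56, 79, 64, 2, 91, 38]
t=1: [19, 29, 55, 44, 53, 9, 32, 40]
t=2: [27, 32, 55, 47, 52, 16, 36, 42]
t=3: [35, 35, 56, 50, 53, 22, 40, 45]
t=4: [42, 39, 58, 53, 55, 28, 44, 49]
t=5: [48, 44, 61, 57, 57, 35, 49, 53]
t=6: [54, 49, 63, 61, 60, 42, 54, 58]
t=7: [60, 54, 62, 64, 65, 48, 59, 63]
t=8: [66, 59, 64, 62, 60, 54, 63, 63]
t=9: [60, 64, 62, 64, 65, 61, 62, 62]
t=10: [66, 62, 64, 62, 61, 64, 63, 64]
t=11: [60, 63, 61, 64, 64, 62, 62, 62]
t=12: [66, 63, 65, 62, 62, 63, 63, 64]
t=13: [60, 63, 61, 63, 63, 63, 62, 61]
t=14: [66, 63, 65, 63, 63, 63, 63, 65]
t=15: [60, 62, 61, 63, 62, 63, 62, 61]
t=16: [66, 63, 65, 63, 64, 63, 63, 65]
t=17: [60, 62, 61, 62, 62, 62, 62, 61]
t=18: [66, 64, 65, 64, 64, 64, 64, 65]
t=19: [60, 61, 61, 62, 61, 62, 61, 61]
t=20: [66, 64, 65, 64, 65, 64, 64, 65]
t=21: [60, 61, 61, 61, 61, 61, 61, 61]
t=22: [66, 65, 65, 65, 65, 65, 65, 65]
t=23: [60, 61, 60, 61, 60, 61, 61, 60]
t=24: [67, 65, 66, 65, 66, 65, 65, 66]
t=25: [59, 60, 60, 60, 60, 60, 60, 60]
t=26: [65, 67, 66, 67, 66, 67, 67, 66]
t=27: [60, 59, 60, 59, 59, 59, 59, 60]
t=28: [66, 65, 66, 65, 65, 65, 65, 66]
t=29: [60, 60, 60, 61, 60, 61, 60, 60]
t=30: [67, 66, 67, 65, 66, 65, 66, 67]
t=31: [59, 60, 59, 60, 60, 60, 60, 59]
t=32: [65, 66, 65, 67, 66, 67, 66, 65]
t=33: [60, 59, 60, 59, 59, 59, 59, 60]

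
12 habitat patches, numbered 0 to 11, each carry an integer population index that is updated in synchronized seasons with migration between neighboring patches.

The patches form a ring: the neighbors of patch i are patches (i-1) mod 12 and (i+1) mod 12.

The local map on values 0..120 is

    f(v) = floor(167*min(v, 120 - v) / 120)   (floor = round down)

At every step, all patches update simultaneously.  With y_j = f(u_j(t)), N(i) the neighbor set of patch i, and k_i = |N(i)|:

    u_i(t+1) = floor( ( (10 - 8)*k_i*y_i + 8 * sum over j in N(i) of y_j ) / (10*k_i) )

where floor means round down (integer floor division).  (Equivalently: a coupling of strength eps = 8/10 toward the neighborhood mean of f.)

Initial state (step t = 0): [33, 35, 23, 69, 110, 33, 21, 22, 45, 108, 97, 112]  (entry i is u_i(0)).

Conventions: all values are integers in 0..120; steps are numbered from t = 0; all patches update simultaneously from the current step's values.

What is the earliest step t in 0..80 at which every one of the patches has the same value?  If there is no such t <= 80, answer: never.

Answer: never
Key observation: The state at step 26 reappears at step 30 — the system is in a cycle of period 4 from step 26 on.  No step 0..30 is synchronized, and the cycle repeats forever, so no step up to 80 (or ever) has all patches equal.

Derivation:
t=0: [33, 35, 23, 69, 110, 33, 21, 22, 45, 108, 97, 112]  (not all equal)
t=1: [32, 40, 53, 32, 48, 25, 35, 42, 30, 40, 17, 33]  (not all equal)
t=2: [48, 57, 54, 64, 44, 52, 46, 47, 53, 36, 44, 35]  (not all equal)
t=3: [64, 72, 77, 69, 71, 64, 67, 67, 60, 63, 51, 60]  (not all equal)
t=4: [75, 67, 66, 64, 72, 71, 74, 77, 77, 77, 78, 75]  (not all equal)
t=5: [66, 69, 75, 71, 71, 65, 63, 61, 59, 58, 60, 60]  (not all equal)
t=6: [76, 68, 67, 65, 71, 74, 79, 80, 81, 82, 81, 79]  (not all equal)
t=7: [63, 68, 73, 71, 69, 62, 59, 55, 53, 53, 54, 57]  (not all equal)
t=8: [76, 72, 69, 67, 73, 76, 78, 77, 74, 73, 75, 77]  (not all equal)
t=9: [62, 65, 69, 68, 66, 61, 59, 60, 62, 63, 62, 61]  (not all equal)
t=10: [79, 75, 73, 72, 76, 79, 82, 81, 80, 79, 80, 80]  (not all equal)
t=11: [58, 61, 64, 63, 61, 56, 54, 53, 55, 55, 55, 55]  (not all equal)
t=12: [79, 79, 79, 79, 78, 78, 75, 75, 74, 76, 76, 77]  (not all equal)
t=13: [57, 57, 57, 57, 57, 59, 60, 62, 62, 62, 60, 59]  (not all equal)
t=14: [80, 79, 79, 79, 80, 81, 81, 81, 80, 81, 81, 81]  (not all equal)
t=15: [55, 56, 57, 56, 55, 54, 54, 54, 54, 54, 54, 54]  (not all equal)
t=16: [76, 77, 77, 77, 76, 75, 75, 75, 75, 75, 75, 75]  (not all equal)
t=17: [60, 59, 59, 59, 60, 61, 62, 62, 62, 62, 62, 61]  (not all equal)
t=18: [82, 82, 82, 82, 82, 81, 80, 80, 80, 80, 80, 81]  (not all equal)
t=19: [52, 52, 52, 52, 52, 53, 54, 55, 55, 55, 54, 53]  (not all equal)
t=20: [72, 72, 72, 72, 72, 73, 74, 75, 76, 75, 74, 73]  (not all equal)
t=21: [65, 66, 66, 66, 65, 65, 63, 62, 61, 62, 63, 65]  (not all equal)
t=22: [75, 75, 75, 75, 75, 77, 78, 80, 80, 80, 78, 77]  (not all equal)
t=23: [60, 62, 62, 62, 60, 59, 57, 56, 55, 56, 57, 59]  (not all equal)
t=24: [81, 81, 80, 81, 81, 81, 79, 77, 76, 77, 79, 81]  (not all equal)
t=25: [54, 54, 54, 54, 54, 55, 56, 59, 59, 59, 56, 55]  (not all equal)
t=26: [75, 75, 75, 75, 75, 76, 78, 80, 82, 80, 78, 76]  (not all equal)
t=27: [61, 62, 62, 62, 61, 60, 58, 55, 54, 55, 58, 60]  (not all equal)
t=28: [81, 80, 80, 80, 81, 81, 79, 77, 75, 77, 79, 81]  (not all equal)
t=29: [54, 54, 55, 54, 54, 55, 56, 59, 59, 59, 56, 55]  (not all equal)
t=30: [75, 75, 75, 75, 75, 76, 78, 80, 82, 80, 78, 76]  (not all equal)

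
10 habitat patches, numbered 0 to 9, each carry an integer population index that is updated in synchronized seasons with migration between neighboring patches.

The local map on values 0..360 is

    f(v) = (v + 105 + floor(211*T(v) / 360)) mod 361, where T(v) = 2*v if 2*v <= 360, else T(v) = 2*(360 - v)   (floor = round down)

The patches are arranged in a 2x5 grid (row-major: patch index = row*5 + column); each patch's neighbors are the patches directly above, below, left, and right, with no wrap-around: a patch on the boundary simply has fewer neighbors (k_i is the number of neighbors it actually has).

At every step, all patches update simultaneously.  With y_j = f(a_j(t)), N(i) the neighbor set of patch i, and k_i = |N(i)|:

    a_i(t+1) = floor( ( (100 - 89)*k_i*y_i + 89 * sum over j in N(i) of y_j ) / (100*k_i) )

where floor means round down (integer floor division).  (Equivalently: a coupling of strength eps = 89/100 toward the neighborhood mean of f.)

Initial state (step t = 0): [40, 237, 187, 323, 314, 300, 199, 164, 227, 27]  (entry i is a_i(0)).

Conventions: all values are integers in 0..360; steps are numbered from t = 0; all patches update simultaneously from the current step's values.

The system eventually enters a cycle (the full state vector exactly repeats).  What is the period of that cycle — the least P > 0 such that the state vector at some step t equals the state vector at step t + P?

Simulating step by step:
t=0: [40, 237, 187, 323, 314, 300, 199, 164, 227, 27]
t=1: [127, 148, 114, 121, 133, 155, 114, 126, 124, 123]
t=2: [66, 221, 64, 118, 11, 173, 86, 214, 11, 21]
t=3: [136, 246, 102, 148, 80, 252, 143, 210, 96, 130]
t=4: [113, 137, 129, 279, 71, 54, 116, 219, 99, 265]
t=5: [155, 221, 87, 191, 133, 338, 155, 221, 143, 270]
t=6: [112, 148, 147, 127, 115, 82, 115, 140, 118, 51]
t=7: [193, 234, 46, 125, 143, 343, 156, 128, 83, 181]
t=8: [117, 137, 70, 162, 72, 106, 84, 171, 82, 165]
t=9: [206, 272, 102, 248, 116, 324, 177, 257, 123, 253]
t=10: [116, 186, 143, 219, 148, 126, 117, 151, 109, 176]
t=11: [105, 242, 104, 150, 120, 320, 105, 231, 134, 194]
t=12: [140, 309, 130, 117, 89, 308, 143, 220, 100, 31]
t=13: [104, 50, 180, 231, 269, 57, 110, 133, 230, 294]
t=14: [232, 263, 124, 126, 120, 324, 178, 182, 94, 121]
t=15: [116, 93, 81, 98, 10, 126, 122, 148, 80, 139]
t=16: [183, 225, 235, 237, 174, 164, 116, 175, 157, 184]
t=17: [115, 196, 125, 111, 128, 229, 143, 181, 122, 106]
t=18: [153, 140, 183, 51, 305, 195, 122, 37, 242, 50]
t=19: [88, 70, 147, 133, 202, 52, 109, 99, 195, 128]
t=20: [243, 235, 187, 100, 38, 307, 273, 194, 125, 119]
t=21: [119, 125, 186, 134, 164, 120, 122, 93, 136, 90]
t=22: [8, 44, 120, 84, 160, 5, 97, 87, 194, 94]
t=23: [153, 152, 231, 98, 275, 207, 215, 166, 278, 133]
t=24: [99, 106, 160, 142, 168, 105, 105, 121, 147, 108]
t=25: [332, 257, 126, 83, 185, 327, 236, 145, 124, 113]
t=26: [114, 87, 139, 80, 297, 115, 99, 52, 207, 103]
t=27: [326, 244, 238, 116, 282, 337, 291, 170, 258, 144]
t=28: [114, 117, 189, 146, 196, 111, 114, 119, 169, 112]
t=29: [352, 287, 139, 118, 196, 351, 248, 177, 134, 146]
t=30: [109, 93, 77, 62, 41, 113, 117, 74, 59, 81]
t=31: [329, 322, 270, 233, 252, 350, 313, 285, 258, 220]
t=32: [107, 112, 117, 121, 126, 109, 110, 117, 122, 122]
t=33: [343, 346, 251, 114, 8, 340, 348, 250, 111, 12]
t=34: [106, 110, 185, 213, 228, 106, 111, 183, 217, 222]
t=35: [338, 279, 194, 129, 127, 339, 278, 195, 129, 127]
t=36: [111, 118, 95, 54, 21, 111, 118, 95, 54, 21]
t=37: [192, 194, 192, 227, 182, 192, 194, 192, 227, 182]
t=38: [132, 132, 130, 130, 130, 132, 132, 130, 130, 130]
t=39: [30, 28, 27, 26, 26, 30, 28, 27, 26, 26]
t=40: [167, 165, 163, 161, 161, 167, 165, 163, 161, 161]
t=41: [104, 102, 97, 94, 93, 104, 102, 97, 94, 93]
t=42: [328, 323, 316, 310, 307, 328, 323, 316, 310, 307]
t=43: [109, 110, 111, 112, 112, 109, 110, 111, 112, 112]
t=44: [341, 343, 345, 347, 348, 341, 343, 345, 347, 348]
t=45: [106, 106, 106, 106, 106, 106, 106, 106, 106, 106]
t=46: [335, 335, 335, 335, 335, 335, 335, 335, 335, 335]
t=47: [108, 108, 108, 108, 108, 108, 108, 108, 108, 108]
t=48: [339, 339, 339, 339, 339, 339, 339, 339, 339, 339]
t=49: [107, 107, 107, 107, 107, 107, 107, 107, 107, 107]
t=50: [337, 337, 337, 337, 337, 337, 337, 337, 337, 337]
t=51: [107, 107, 107, 107, 107, 107, 107, 107, 107, 107]

Answer: 2
Key observation: The state at step 49, [107, 107, 107, 107, 107, 107, 107, 107, 107, 107], reappears at step 51 — and no state repeats earlier — so the cycle the system enters has period 2.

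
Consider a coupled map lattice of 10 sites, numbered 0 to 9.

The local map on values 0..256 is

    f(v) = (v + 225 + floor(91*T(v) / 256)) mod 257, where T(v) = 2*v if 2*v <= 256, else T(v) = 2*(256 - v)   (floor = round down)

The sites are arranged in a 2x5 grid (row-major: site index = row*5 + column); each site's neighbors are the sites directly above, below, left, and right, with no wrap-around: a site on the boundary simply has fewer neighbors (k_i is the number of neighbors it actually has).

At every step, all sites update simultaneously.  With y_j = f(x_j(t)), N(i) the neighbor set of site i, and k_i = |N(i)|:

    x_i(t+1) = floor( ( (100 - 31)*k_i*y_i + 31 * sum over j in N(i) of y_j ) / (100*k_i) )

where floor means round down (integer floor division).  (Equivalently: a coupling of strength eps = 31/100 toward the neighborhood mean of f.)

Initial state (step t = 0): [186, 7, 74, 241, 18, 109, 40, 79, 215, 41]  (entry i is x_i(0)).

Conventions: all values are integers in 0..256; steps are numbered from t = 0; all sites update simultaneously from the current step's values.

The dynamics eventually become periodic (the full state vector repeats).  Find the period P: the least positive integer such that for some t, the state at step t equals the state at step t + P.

Simulating step by step:
t=0: [186, 7, 74, 241, 18, 109, 40, 79, 215, 41]
t=1: [200, 197, 122, 209, 215, 143, 75, 106, 183, 98]
t=2: [204, 191, 179, 205, 199, 178, 122, 151, 190, 157]
t=3: [206, 201, 201, 207, 205, 198, 183, 193, 202, 198]
t=4: [208, 207, 207, 208, 208, 206, 203, 205, 207, 207]
t=5: [209, 209, 209, 209, 209, 209, 208, 208, 209, 209]
t=6: [210, 210, 210, 210, 210, 210, 210, 210, 210, 210]
t=7: [210, 210, 210, 210, 210, 210, 210, 210, 210, 210]

Answer: 1
Key observation: The state at step 6, [210, 210, 210, 210, 210, 210, 210, 210, 210, 210], reappears at step 7 — and no state repeats earlier — so the cycle the system enters has period 1.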